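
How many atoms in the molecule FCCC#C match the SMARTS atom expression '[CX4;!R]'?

2

Check the 5 heavy atoms by environment: 2× C (X4, acyclic) → match; 1× F (X1, acyclic) → no; 2× C (X2, acyclic) → no.
That gives 2 matching atoms.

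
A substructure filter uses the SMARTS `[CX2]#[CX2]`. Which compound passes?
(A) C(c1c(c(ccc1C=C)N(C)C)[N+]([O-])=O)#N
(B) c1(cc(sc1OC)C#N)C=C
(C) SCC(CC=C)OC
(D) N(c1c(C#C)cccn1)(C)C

D

[CX2]#[CX2] describes a carbon-carbon triple bond (an alkyne).
(A) has a vinyl group (-CH=CH2) but the C=C is a double bond; both carbons are CX3, not CX2.
(B) has a nitrile (-C#N) but the triple bond is C#N, not C#C.
(C) has a vinyl group (-CH=CH2) but the C=C is a double bond; both carbons are CX3, not CX2.
(D) contains an ethynyl group (-C#CH), which satisfies every atom and bond constraint.
So the answer is (D).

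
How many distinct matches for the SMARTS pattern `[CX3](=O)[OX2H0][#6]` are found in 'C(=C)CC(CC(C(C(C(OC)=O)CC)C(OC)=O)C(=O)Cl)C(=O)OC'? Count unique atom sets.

[CX3](=O)[OX2H0][#6] is the SMARTS for an ester: a carbonyl carbon bonded to an oxygen that is itself bonded to carbon (no H on that O).
The molecule carries 3 separate instances of a methyl-ester group (-C(=O)OCH3) meeting every constraint; each maps to a distinct set of atoms, giving 3 matches.

3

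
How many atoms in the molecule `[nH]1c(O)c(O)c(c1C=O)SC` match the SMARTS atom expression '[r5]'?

The query [r5] means: r5 matches atoms in a five-membered ring.
Check the 11 heavy atoms by environment: 1× n (aromatic, in 5-ring) → match; 4× c (aromatic, in 5-ring) → match; 2× C (acyclic) → no; 3× O (acyclic) → no; 1× S (acyclic) → no.
Summing the matching environments: 1 + 4 = 5 matching atoms.

5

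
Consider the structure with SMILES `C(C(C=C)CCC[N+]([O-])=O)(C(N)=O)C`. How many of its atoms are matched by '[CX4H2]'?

3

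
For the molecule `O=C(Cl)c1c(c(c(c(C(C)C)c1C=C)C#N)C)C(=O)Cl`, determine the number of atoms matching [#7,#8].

The query [#7,#8] means: nitrogen or oxygen (comma = OR).
Check the 20 heavy atoms by environment: 6× c (aromatic) → no; 9× C → no; 2× O → match; 2× Cl → no; 1× N → match.
Summing the matching environments: 2 + 1 = 3 matching atoms.

3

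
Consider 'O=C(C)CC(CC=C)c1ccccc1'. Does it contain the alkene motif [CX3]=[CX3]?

Yes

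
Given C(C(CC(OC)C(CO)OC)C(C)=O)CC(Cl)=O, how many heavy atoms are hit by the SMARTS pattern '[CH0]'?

The query [CH0] means: aliphatic carbon with no attached hydrogen.
Check the 18 heavy atoms by environment: 4× C (H2) → no; 3× C (H1) → no; 2× C (H0) → match; 4× O (H0) → no; 1× Cl (H0) → no; 3× C (H3) → no; 1× O (H1) → no.
That gives 2 matching atoms.

2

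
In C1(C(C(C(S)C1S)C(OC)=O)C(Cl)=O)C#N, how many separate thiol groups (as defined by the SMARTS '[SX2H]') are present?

2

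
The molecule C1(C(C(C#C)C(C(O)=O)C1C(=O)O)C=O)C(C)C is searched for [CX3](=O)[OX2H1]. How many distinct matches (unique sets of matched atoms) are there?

2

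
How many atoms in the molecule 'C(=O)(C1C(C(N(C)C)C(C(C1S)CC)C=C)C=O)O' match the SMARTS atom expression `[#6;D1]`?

4

Check the 19 heavy atoms by environment: 7× C (D3) → no; 3× C (D2) → no; 4× C (D1) → match; 3× O (D1) → no; 1× S (D1) → no; 1× N (D3) → no.
That gives 4 matching atoms.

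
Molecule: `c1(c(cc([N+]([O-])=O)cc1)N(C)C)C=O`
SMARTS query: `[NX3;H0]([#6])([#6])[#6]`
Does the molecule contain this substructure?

The pattern [NX3;H0]([#6])([#6])[#6] describes a trivalent nitrogen with no H, bonded to three carbons — a tertiary amine.
The molecule carries a dimethylamino group (-N(CH3)2), whose atoms satisfy every constraint of the query, so the pattern matches.

Yes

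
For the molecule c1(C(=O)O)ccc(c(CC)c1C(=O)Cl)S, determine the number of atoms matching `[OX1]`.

2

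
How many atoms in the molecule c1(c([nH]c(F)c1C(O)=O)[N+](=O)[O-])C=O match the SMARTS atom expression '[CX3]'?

2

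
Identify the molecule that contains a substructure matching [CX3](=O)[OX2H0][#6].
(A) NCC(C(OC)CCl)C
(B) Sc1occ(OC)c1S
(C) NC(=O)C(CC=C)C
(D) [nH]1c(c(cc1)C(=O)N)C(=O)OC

D

[CX3](=O)[OX2H0][#6] describes a carbonyl carbon bonded to an oxygen that is itself bonded to carbon (no H on that O) (an ester).
(A) has a methoxy ether (-OCH3) but the ether oxygen is not adjacent to a C=O carbon.
(B) has a methoxy ether (-OCH3) but the ether oxygen is not adjacent to a C=O carbon.
(C) has a primary amide (-C(=O)NH2) but the carbonyl is bonded to N, not to an O-C linkage.
(D) contains a methyl-ester group (-C(=O)OCH3), which satisfies every atom and bond constraint.
So the answer is (D).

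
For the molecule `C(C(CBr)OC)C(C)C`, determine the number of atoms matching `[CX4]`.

The query [CX4] means: C with X4: aliphatic carbon with exactly 4 total connections (bonds + H).
Check the 9 heavy atoms by environment: 7× C (X4) → match; 1× O (X2) → no; 1× Br (X1) → no.
That gives 7 matching atoms.

7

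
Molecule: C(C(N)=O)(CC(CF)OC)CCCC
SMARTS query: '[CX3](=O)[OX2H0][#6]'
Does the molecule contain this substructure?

The pattern [CX3](=O)[OX2H0][#6] describes a carbonyl carbon bonded to an oxygen that is itself bonded to carbon (no H on that O) — an ester.
The closest candidate here is a primary amide (-C(=O)NH2), but the carbonyl is bonded to N, not to an O-C linkage. No other fragment satisfies the full query, so there is no match.

No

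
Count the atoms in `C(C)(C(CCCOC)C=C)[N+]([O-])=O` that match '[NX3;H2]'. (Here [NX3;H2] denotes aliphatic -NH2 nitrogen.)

0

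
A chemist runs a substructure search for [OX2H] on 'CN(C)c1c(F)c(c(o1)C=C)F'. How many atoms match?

The query [OX2H] means: aliphatic oxygen with two connections, one of which is H — an -OH oxygen.
Check the 12 heavy atoms by environment: 1× o (aromatic, H0, X2) → no; 4× c (aromatic, H0, X3) → no; 1× N (H0, X3) → no; 2× C (H3, X4) → no; 1× C (H1, X3) → no; 1× C (H2, X3) → no; 2× F (H0, X1) → no.
No environment satisfies the query, so 0 matching atoms.

0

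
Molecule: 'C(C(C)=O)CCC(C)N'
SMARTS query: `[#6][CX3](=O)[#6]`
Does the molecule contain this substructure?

The pattern [#6][CX3](=O)[#6] describes a carbonyl carbon (no H) flanked by two carbons — a ketone.
The molecule carries an acetyl/ketone group (-C(=O)CH3), whose atoms satisfy every constraint of the query, so the pattern matches.

Yes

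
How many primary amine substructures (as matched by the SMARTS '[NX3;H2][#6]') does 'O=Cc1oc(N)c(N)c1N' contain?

3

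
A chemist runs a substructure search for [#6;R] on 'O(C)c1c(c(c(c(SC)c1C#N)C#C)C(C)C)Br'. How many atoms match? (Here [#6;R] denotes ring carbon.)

The query [#6;R] means: carbon that is part of a ring.
Check the 18 heavy atoms by environment: 6× c (aromatic, in 6-ring) → match; 1× O (acyclic) → no; 8× C (acyclic) → no; 1× S (acyclic) → no; 1× Br (acyclic) → no; 1× N (acyclic) → no.
That gives 6 matching atoms.

6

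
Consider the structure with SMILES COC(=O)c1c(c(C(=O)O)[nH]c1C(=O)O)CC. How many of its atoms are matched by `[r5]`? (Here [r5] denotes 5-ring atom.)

The query [r5] means: r5 matches atoms in a five-membered ring.
Check the 17 heavy atoms by environment: 1× n (aromatic, in 5-ring) → match; 4× c (aromatic, in 5-ring) → match; 6× C (acyclic) → no; 6× O (acyclic) → no.
Summing the matching environments: 1 + 4 = 5 matching atoms.

5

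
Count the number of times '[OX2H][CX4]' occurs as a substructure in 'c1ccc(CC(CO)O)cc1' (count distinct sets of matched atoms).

2

[OX2H][CX4] is the SMARTS for an aliphatic alcohol: a hydroxyl oxygen bound to an sp3 (X4) carbon.
The molecule carries 2 separate instances of a hydroxyl group (-OH) meeting every constraint; each maps to a distinct set of atoms, giving 2 matches.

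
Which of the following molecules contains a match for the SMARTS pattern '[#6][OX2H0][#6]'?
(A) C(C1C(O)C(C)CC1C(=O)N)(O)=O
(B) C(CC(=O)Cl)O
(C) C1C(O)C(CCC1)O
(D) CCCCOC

D

[#6][OX2H0][#6] describes an aliphatic oxygen bridging two carbons with no H on the oxygen (an ether).
(A) has a hydroxyl group (-OH) but the oxygen has H1, not H0 bridging two carbons.
(B) has a hydroxyl group (-OH) but the oxygen has H1, not H0 bridging two carbons.
(C) has a hydroxyl group (-OH) but the oxygen has H1, not H0 bridging two carbons.
(D) contains a methoxy ether (-OCH3), which satisfies every atom and bond constraint.
So the answer is (D).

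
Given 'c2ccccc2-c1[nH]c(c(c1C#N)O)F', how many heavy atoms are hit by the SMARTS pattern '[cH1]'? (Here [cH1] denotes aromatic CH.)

5

The query [cH1] means: aromatic carbon bearing exactly one hydrogen.
Check the 15 heavy atoms by environment: 1× n (aromatic, H1) → no; 5× c (aromatic, H0) → no; 1× C (H0) → no; 1× N (H0) → no; 5× c (aromatic, H1) → match; 1× O (H1) → no; 1× F (H0) → no.
That gives 5 matching atoms.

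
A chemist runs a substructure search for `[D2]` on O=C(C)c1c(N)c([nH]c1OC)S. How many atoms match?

The query [D2] means: atom with exactly two heavy-atom neighbours.
Check the 12 heavy atoms by environment: 1× n (aromatic, D2) → match; 4× c (aromatic, D3) → no; 1× S (D1) → no; 1× N (D1) → no; 1× O (D2) → match; 2× C (D1) → no; 1× C (D3) → no; 1× O (D1) → no.
Summing the matching environments: 1 + 1 = 2 matching atoms.

2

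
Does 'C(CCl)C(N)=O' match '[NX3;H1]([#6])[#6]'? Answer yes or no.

No

The pattern [NX3;H1]([#6])[#6] describes a trivalent nitrogen with one H, bonded to two carbons — a secondary amine.
The closest candidate here is a primary amide (-C(=O)NH2), but the -C(=O)NH2 nitrogen has H2, not H1. No other fragment satisfies the full query, so there is no match.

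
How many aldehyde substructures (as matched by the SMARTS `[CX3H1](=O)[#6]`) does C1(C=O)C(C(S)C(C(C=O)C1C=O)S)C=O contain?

[CX3H1](=O)[#6] is the SMARTS for an aldehyde: an sp2 carbon with one H, double-bonded to O and single-bonded to carbon.
The molecule carries 4 separate instances of an aldehyde (-CHO) meeting every constraint; each maps to a distinct set of atoms, giving 4 matches.

4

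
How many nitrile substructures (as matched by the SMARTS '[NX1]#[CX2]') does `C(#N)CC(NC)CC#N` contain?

2

[NX1]#[CX2] is the SMARTS for a nitrile: a nitrogen triple-bonded to a two-connected carbon.
The molecule carries 2 separate instances of a nitrile (-C#N) meeting every constraint; each maps to a distinct set of atoms, giving 2 matches.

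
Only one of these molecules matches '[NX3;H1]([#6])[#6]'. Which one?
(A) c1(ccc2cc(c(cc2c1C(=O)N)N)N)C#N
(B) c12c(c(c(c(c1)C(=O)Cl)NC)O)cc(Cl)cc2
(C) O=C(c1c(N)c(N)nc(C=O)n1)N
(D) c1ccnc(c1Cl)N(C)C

[NX3;H1]([#6])[#6] describes a trivalent nitrogen with one H, bonded to two carbons (a secondary amine).
(A) has a primary amino group (-NH2) but the nitrogen has H2 and only one carbon neighbour.
(B) contains an N-methylamino group (-NHCH3), which satisfies every atom and bond constraint.
(C) has a primary amino group (-NH2) but the nitrogen has H2 and only one carbon neighbour.
(D) has a dimethylamino group (-N(CH3)2) but the nitrogen has H0, not H1.
So the answer is (B).

B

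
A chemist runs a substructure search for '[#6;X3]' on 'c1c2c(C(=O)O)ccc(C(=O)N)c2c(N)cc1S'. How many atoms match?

12

The query [#6;X3] means: any carbon (aromatic or not) with three total connections.
Check the 18 heavy atoms by environment: 10× c (aromatic, X3) → match; 2× C (X3) → match; 2× O (X1) → no; 2× N (X3) → no; 1× S (X2) → no; 1× O (X2) → no.
Summing the matching environments: 10 + 2 = 12 matching atoms.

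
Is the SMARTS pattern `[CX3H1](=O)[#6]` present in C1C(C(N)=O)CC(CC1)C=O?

Yes

The pattern [CX3H1](=O)[#6] describes an sp2 carbon with one H, double-bonded to O and single-bonded to carbon — an aldehyde.
The molecule carries an aldehyde (-CHO), whose atoms satisfy every constraint of the query, so the pattern matches.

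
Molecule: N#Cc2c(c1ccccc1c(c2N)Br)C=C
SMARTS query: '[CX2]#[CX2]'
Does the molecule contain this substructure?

No

The pattern [CX2]#[CX2] describes a carbon-carbon triple bond — an alkyne.
The closest candidate here is a vinyl group (-CH=CH2), but the C=C is a double bond; both carbons are CX3, not CX2. No other fragment satisfies the full query, so there is no match.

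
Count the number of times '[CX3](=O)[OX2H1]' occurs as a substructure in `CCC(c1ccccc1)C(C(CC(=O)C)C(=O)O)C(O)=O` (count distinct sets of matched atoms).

2

[CX3](=O)[OX2H1] is the SMARTS for a carboxylic acid: an sp2 carbon double-bonded to O and single-bonded to an -OH oxygen.
The molecule carries 2 separate instances of a carboxylic acid group (-C(=O)OH) meeting every constraint; each maps to a distinct set of atoms, giving 2 matches.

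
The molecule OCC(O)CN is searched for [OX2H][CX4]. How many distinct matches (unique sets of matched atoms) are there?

[OX2H][CX4] is the SMARTS for an aliphatic alcohol: a hydroxyl oxygen bound to an sp3 (X4) carbon.
The molecule carries 2 separate instances of a hydroxyl group (-OH) meeting every constraint; each maps to a distinct set of atoms, giving 2 matches.

2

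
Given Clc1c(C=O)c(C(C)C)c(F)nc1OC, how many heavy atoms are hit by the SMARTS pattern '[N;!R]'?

0

The query [N;!R] means: aliphatic nitrogen not in a ring.
Check the 15 heavy atoms by environment: 1× n (aromatic, in 6-ring) → no; 5× c (aromatic, in 6-ring) → no; 5× C (acyclic) → no; 2× O (acyclic) → no; 1× Cl (acyclic) → no; 1× F (acyclic) → no.
No environment satisfies the query, so 0 matching atoms.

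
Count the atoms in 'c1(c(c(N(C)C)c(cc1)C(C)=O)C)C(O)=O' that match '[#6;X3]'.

The query [#6;X3] means: any carbon (aromatic or not) with three total connections.
Check the 16 heavy atoms by environment: 6× c (aromatic, X3) → match; 4× C (X4) → no; 1× N (X3) → no; 2× C (X3) → match; 2× O (X1) → no; 1× O (X2) → no.
Summing the matching environments: 6 + 2 = 8 matching atoms.

8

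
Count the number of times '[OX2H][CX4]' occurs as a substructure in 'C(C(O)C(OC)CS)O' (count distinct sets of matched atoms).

2

[OX2H][CX4] is the SMARTS for an aliphatic alcohol: a hydroxyl oxygen bound to an sp3 (X4) carbon.
The molecule carries 2 separate instances of a hydroxyl group (-OH) meeting every constraint; each maps to a distinct set of atoms, giving 2 matches.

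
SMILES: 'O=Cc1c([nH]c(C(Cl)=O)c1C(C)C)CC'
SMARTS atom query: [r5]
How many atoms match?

5

Check the 15 heavy atoms by environment: 1× n (aromatic, in 5-ring) → match; 4× c (aromatic, in 5-ring) → match; 7× C (acyclic) → no; 2× O (acyclic) → no; 1× Cl (acyclic) → no.
Summing the matching environments: 1 + 4 = 5 matching atoms.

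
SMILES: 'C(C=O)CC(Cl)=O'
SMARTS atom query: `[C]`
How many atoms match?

4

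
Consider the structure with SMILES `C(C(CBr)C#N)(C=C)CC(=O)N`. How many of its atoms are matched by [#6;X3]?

The query [#6;X3] means: any carbon (aromatic or not) with three total connections.
Check the 12 heavy atoms by environment: 4× C (X4) → no; 1× Br (X1) → no; 1× C (X2) → no; 1× N (X1) → no; 3× C (X3) → match; 1× O (X1) → no; 1× N (X3) → no.
That gives 3 matching atoms.

3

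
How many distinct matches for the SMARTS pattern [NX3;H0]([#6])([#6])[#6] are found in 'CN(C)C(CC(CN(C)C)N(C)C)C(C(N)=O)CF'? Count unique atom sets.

[NX3;H0]([#6])([#6])[#6] is the SMARTS for a tertiary amine: a trivalent nitrogen with no H, bonded to three carbons.
The molecule carries 3 separate instances of a dimethylamino group (-N(CH3)2) meeting every constraint; each maps to a distinct set of atoms, giving 3 matches.

3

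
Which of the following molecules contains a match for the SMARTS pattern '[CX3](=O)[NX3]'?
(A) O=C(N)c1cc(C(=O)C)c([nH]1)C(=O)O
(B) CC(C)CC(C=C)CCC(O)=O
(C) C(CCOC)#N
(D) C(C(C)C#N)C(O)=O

A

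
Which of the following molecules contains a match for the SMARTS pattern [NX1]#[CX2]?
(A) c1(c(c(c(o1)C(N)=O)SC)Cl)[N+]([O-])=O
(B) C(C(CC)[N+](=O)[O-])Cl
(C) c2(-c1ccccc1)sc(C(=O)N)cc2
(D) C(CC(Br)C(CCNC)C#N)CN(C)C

D

[NX1]#[CX2] describes a nitrogen triple-bonded to a two-connected carbon (a nitrile).
(A) has a primary amide (-C(=O)NH2) but the nitrogen is NX3, not NX1.
(B) has a nitro group (-[N+](=O)[O-]) but there is no C#N triple bond.
(C) has a primary amide (-C(=O)NH2) but the nitrogen is NX3, not NX1.
(D) contains a nitrile (-C#N), which satisfies every atom and bond constraint.
So the answer is (D).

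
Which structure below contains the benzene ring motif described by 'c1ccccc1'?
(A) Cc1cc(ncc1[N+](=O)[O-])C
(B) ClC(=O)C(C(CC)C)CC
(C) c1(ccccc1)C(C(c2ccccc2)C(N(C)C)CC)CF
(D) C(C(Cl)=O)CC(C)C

c1ccccc1 describes six aromatic carbons in a ring (a benzene ring).
(A) has a methyl group (-CH3) but no six-membered all-carbon aromatic ring is present.
(B) has a methyl group (-CH3) but no six-membered all-carbon aromatic ring is present.
(C) contains a phenyl ring, which satisfies every atom and bond constraint.
(D) has a methyl group (-CH3) but no six-membered all-carbon aromatic ring is present.
So the answer is (C).

C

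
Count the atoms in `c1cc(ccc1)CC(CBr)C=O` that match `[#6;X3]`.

7

The query [#6;X3] means: any carbon (aromatic or not) with three total connections.
Check the 12 heavy atoms by environment: 3× C (X4) → no; 6× c (aromatic, X3) → match; 1× Br (X1) → no; 1× C (X3) → match; 1× O (X1) → no.
Summing the matching environments: 6 + 1 = 7 matching atoms.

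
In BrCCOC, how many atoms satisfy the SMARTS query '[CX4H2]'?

2

The query [CX4H2] means: sp3 carbon (X4) with exactly two hydrogens.
Check the 5 heavy atoms by environment: 2× C (H2, X4) → match; 1× O (H0, X2) → no; 1× C (H3, X4) → no; 1× Br (H0, X1) → no.
That gives 2 matching atoms.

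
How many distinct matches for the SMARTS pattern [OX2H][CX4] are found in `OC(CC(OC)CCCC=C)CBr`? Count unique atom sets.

1

[OX2H][CX4] is the SMARTS for an aliphatic alcohol: a hydroxyl oxygen bound to an sp3 (X4) carbon.
Exactly one fragment in the molecule meets all constraints, giving 1 match.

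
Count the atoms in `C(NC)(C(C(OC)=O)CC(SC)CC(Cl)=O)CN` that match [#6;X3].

2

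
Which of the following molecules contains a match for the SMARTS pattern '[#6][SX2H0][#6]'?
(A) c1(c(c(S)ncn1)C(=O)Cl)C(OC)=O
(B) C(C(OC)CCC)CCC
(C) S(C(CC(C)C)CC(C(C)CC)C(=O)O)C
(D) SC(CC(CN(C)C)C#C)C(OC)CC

C

[#6][SX2H0][#6] describes an aliphatic sulfur bridging two carbons with no H on the sulfur (a thioether).
(A) has a thiol (-SH) but the sulfur has H1, not H0 bridging two carbons.
(B) has a methoxy ether (-OCH3) but the bridging atom is O, not S.
(C) contains a methylthio ether (-SCH3), which satisfies every atom and bond constraint.
(D) has a thiol (-SH) but the sulfur has H1, not H0 bridging two carbons.
So the answer is (C).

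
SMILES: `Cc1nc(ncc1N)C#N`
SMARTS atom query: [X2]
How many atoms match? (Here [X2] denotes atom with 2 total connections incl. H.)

3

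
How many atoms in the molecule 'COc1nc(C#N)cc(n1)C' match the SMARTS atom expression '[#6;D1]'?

2

The query [#6;D1] means: carbon bonded to exactly one heavy atom.
Check the 11 heavy atoms by environment: 2× n (aromatic, D2) → no; 3× c (aromatic, D3) → no; 1× c (aromatic, D2) → no; 2× C (D1) → match; 1× O (D2) → no; 1× C (D2) → no; 1× N (D1) → no.
That gives 2 matching atoms.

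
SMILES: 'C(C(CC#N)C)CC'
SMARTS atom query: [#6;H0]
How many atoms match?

1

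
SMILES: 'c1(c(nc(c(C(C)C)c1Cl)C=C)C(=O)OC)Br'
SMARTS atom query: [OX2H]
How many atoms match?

0

The query [OX2H] means: aliphatic oxygen with two connections, one of which is H — an -OH oxygen.
Check the 17 heavy atoms by environment: 1× n (aromatic, H0, X2) → no; 5× c (aromatic, H0, X3) → no; 1× C (H1, X3) → no; 1× C (H2, X3) → no; 1× Cl (H0, X1) → no; 1× C (H1, X4) → no; 3× C (H3, X4) → no; 1× Br (H0, X1) → no; 1× C (H0, X3) → no; 1× O (H0, X1) → no; 1× O (H0, X2) → no.
No environment satisfies the query, so 0 matching atoms.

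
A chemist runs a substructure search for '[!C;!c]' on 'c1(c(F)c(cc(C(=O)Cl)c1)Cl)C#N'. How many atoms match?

5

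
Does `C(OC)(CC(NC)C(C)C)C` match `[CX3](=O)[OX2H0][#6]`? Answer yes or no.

The pattern [CX3](=O)[OX2H0][#6] describes a carbonyl carbon bonded to an oxygen that is itself bonded to carbon (no H on that O) — an ester.
The closest candidate here is a methoxy ether (-OCH3), but the ether oxygen is not adjacent to a C=O carbon. No other fragment satisfies the full query, so there is no match.

No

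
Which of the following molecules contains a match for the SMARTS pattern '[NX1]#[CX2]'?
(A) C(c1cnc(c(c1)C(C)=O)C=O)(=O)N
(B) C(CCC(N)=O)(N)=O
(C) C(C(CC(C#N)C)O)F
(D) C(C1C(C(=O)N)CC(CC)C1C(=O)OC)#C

C

[NX1]#[CX2] describes a nitrogen triple-bonded to a two-connected carbon (a nitrile).
(A) has a primary amide (-C(=O)NH2) but the nitrogen is NX3, not NX1.
(B) has a primary amide (-C(=O)NH2) but the nitrogen is NX3, not NX1.
(C) contains a nitrile (-C#N), which satisfies every atom and bond constraint.
(D) has a primary amide (-C(=O)NH2) but the nitrogen is NX3, not NX1.
So the answer is (C).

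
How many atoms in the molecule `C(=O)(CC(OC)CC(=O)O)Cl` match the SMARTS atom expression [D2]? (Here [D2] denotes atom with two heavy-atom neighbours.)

Check the 11 heavy atoms by environment: 2× C (D2) → match; 3× C (D3) → no; 3× O (D1) → no; 1× Cl (D1) → no; 1× O (D2) → match; 1× C (D1) → no.
Summing the matching environments: 2 + 1 = 3 matching atoms.

3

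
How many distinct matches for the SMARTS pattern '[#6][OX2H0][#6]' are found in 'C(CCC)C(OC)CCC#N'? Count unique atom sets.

1

[#6][OX2H0][#6] is the SMARTS for an ether: an aliphatic oxygen bridging two carbons with no H on the oxygen.
Exactly one fragment in the molecule meets all constraints, giving 1 match.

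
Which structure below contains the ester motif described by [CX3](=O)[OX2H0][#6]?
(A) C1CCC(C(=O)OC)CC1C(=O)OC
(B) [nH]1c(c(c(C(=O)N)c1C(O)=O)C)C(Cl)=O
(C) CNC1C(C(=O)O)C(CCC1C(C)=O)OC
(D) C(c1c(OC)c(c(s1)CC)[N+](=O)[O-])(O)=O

A

[CX3](=O)[OX2H0][#6] describes a carbonyl carbon bonded to an oxygen that is itself bonded to carbon (no H on that O) (an ester).
(A) contains a methyl-ester group (-C(=O)OCH3), which satisfies every atom and bond constraint.
(B) has a primary amide (-C(=O)NH2) but the carbonyl is bonded to N, not to an O-C linkage.
(C) has a carboxylic acid group (-C(=O)OH) but the singly-bonded O carries H (OX2H1, not H0).
(D) has a carboxylic acid group (-C(=O)OH) but the singly-bonded O carries H (OX2H1, not H0).
So the answer is (A).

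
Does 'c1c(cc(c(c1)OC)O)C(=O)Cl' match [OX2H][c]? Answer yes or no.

Yes

The pattern [OX2H][c] describes a hydroxyl oxygen attached to an aromatic carbon — a phenol.
The molecule carries a hydroxyl group (-OH), whose atoms satisfy every constraint of the query, so the pattern matches.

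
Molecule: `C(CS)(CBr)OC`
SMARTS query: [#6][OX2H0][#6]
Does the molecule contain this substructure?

Yes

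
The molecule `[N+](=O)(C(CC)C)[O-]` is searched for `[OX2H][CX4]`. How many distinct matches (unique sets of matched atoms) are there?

0

[OX2H][CX4] is the SMARTS for an aliphatic alcohol: a hydroxyl oxygen bound to an sp3 (X4) carbon.
No fragment in the molecule satisfies every constraint, giving 0 matches.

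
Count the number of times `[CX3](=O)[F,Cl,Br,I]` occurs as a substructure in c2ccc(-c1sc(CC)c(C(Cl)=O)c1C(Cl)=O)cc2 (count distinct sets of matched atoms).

[CX3](=O)[F,Cl,Br,I] is the SMARTS for an acyl halide: a carbonyl carbon bonded to a halogen.
The molecule carries 2 separate instances of an acyl chloride (-C(=O)Cl) meeting every constraint; each maps to a distinct set of atoms, giving 2 matches.

2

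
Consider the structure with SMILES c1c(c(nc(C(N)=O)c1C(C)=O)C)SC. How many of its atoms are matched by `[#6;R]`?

The query [#6;R] means: carbon that is part of a ring.
Check the 15 heavy atoms by environment: 1× n (aromatic, in 6-ring) → no; 5× c (aromatic, in 6-ring) → match; 5× C (acyclic) → no; 2× O (acyclic) → no; 1× N (acyclic) → no; 1× S (acyclic) → no.
That gives 5 matching atoms.

5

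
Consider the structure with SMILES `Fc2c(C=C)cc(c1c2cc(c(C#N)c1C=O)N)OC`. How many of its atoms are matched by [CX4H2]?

0

Check the 20 heavy atoms by environment: 8× c (aromatic, H0, X3) → no; 2× c (aromatic, H1, X3) → no; 1× F (H0, X1) → no; 1× C (H0, X2) → no; 1× N (H0, X1) → no; 2× C (H1, X3) → no; 1× C (H2, X3) → no; 1× N (H2, X3) → no; 1× O (H0, X1) → no; 1× O (H0, X2) → no; 1× C (H3, X4) → no.
No environment satisfies the query, so 0 matching atoms.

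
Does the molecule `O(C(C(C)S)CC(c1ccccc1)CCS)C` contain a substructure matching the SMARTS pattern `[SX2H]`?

Yes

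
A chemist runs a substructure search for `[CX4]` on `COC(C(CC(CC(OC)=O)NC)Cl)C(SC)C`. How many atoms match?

Check the 18 heavy atoms by environment: 11× C (X4) → match; 1× N (X3) → no; 1× Cl (X1) → no; 2× O (X2) → no; 1× C (X3) → no; 1× O (X1) → no; 1× S (X2) → no.
That gives 11 matching atoms.

11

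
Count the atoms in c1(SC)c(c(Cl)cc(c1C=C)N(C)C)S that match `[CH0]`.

The query [CH0] means: aliphatic carbon with no attached hydrogen.
Check the 15 heavy atoms by environment: 5× c (aromatic, H0) → no; 1× c (aromatic, H1) → no; 1× S (H0) → no; 3× C (H3) → no; 1× N (H0) → no; 1× S (H1) → no; 1× C (H1) → no; 1× C (H2) → no; 1× Cl (H0) → no.
No environment satisfies the query, so 0 matching atoms.

0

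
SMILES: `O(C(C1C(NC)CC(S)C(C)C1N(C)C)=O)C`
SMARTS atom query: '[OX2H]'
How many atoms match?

0

Check the 17 heavy atoms by environment: 5× C (H1, X4) → no; 1× C (H2, X4) → no; 1× N (H1, X3) → no; 5× C (H3, X4) → no; 1× S (H1, X2) → no; 1× N (H0, X3) → no; 1× C (H0, X3) → no; 1× O (H0, X1) → no; 1× O (H0, X2) → no.
No environment satisfies the query, so 0 matching atoms.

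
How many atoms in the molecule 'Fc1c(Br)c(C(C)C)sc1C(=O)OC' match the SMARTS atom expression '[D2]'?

2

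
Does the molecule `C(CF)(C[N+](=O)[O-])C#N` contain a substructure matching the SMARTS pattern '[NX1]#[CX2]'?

Yes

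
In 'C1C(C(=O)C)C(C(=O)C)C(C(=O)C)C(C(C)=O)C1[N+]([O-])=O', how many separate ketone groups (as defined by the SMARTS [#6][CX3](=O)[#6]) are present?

[#6][CX3](=O)[#6] is the SMARTS for a ketone: a carbonyl carbon (no H) flanked by two carbons.
The molecule carries 4 separate instances of an acetyl/ketone group (-C(=O)CH3) meeting every constraint; each maps to a distinct set of atoms, giving 4 matches.

4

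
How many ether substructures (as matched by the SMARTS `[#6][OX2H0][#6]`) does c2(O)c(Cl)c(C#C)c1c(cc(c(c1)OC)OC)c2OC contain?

3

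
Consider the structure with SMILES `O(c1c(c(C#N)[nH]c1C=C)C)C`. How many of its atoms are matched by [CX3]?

2

Check the 12 heavy atoms by environment: 1× n (aromatic, X3) → no; 4× c (aromatic, X3) → no; 1× C (X2) → no; 1× N (X1) → no; 2× C (X4) → no; 2× C (X3) → match; 1× O (X2) → no.
That gives 2 matching atoms.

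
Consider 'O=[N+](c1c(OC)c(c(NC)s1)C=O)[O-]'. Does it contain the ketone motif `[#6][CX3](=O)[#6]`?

The pattern [#6][CX3](=O)[#6] describes a carbonyl carbon (no H) flanked by two carbons — a ketone.
The closest candidate here is an aldehyde (-CHO), but the carbonyl carbon has H1, so it is not flanked by two carbons. No other fragment satisfies the full query, so there is no match.

No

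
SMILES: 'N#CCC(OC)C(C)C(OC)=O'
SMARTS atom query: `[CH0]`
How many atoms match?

The query [CH0] means: aliphatic carbon with no attached hydrogen.
Check the 12 heavy atoms by environment: 1× C (H2) → no; 2× C (H1) → no; 3× C (H3) → no; 2× C (H0) → match; 3× O (H0) → no; 1× N (H0) → no.
That gives 2 matching atoms.

2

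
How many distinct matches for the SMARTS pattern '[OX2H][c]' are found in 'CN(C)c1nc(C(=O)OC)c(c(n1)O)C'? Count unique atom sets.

1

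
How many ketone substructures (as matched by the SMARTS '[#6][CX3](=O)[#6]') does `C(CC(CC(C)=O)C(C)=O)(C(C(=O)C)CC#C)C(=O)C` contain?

[#6][CX3](=O)[#6] is the SMARTS for a ketone: a carbonyl carbon (no H) flanked by two carbons.
The molecule carries 4 separate instances of an acetyl/ketone group (-C(=O)CH3) meeting every constraint; each maps to a distinct set of atoms, giving 4 matches.

4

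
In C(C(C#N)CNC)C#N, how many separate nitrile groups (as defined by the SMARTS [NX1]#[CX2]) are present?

[NX1]#[CX2] is the SMARTS for a nitrile: a nitrogen triple-bonded to a two-connected carbon.
The molecule carries 2 separate instances of a nitrile (-C#N) meeting every constraint; each maps to a distinct set of atoms, giving 2 matches.

2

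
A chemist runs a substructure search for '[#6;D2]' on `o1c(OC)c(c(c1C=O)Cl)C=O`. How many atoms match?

2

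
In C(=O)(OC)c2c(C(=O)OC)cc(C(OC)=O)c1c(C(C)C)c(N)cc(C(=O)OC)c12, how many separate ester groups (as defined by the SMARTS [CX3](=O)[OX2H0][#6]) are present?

4

[CX3](=O)[OX2H0][#6] is the SMARTS for an ester: a carbonyl carbon bonded to an oxygen that is itself bonded to carbon (no H on that O).
The molecule carries 4 separate instances of a methyl-ester group (-C(=O)OCH3) meeting every constraint; each maps to a distinct set of atoms, giving 4 matches.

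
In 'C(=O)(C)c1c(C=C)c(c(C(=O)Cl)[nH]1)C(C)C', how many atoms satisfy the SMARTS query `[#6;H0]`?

6

The query [#6;H0] means: any carbon with no attached hydrogen.
Check the 16 heavy atoms by environment: 1× n (aromatic, H1) → no; 4× c (aromatic, H0) → match; 2× C (H1) → no; 3× C (H3) → no; 2× C (H0) → match; 2× O (H0) → no; 1× Cl (H0) → no; 1× C (H2) → no.
Summing the matching environments: 4 + 2 = 6 matching atoms.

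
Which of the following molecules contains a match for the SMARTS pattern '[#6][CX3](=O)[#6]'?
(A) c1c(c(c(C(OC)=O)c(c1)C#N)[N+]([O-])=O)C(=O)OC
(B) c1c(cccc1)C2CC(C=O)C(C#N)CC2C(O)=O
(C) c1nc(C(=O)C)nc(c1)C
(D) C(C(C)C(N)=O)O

[#6][CX3](=O)[#6] describes a carbonyl carbon (no H) flanked by two carbons (a ketone).
(A) has a methyl-ester group (-C(=O)OCH3) but one neighbour of the carbonyl carbon is O, not C.
(B) has an aldehyde (-CHO) but the carbonyl carbon has H1, so it is not flanked by two carbons.
(C) contains an acetyl/ketone group (-C(=O)CH3), which satisfies every atom and bond constraint.
(D) has a primary amide (-C(=O)NH2) but one neighbour of the carbonyl carbon is N, not C.
So the answer is (C).

C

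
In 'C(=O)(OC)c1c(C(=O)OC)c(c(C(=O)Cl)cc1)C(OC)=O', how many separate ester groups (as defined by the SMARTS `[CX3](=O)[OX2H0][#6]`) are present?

3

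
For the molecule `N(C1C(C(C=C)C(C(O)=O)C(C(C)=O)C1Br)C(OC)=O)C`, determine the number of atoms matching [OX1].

The query [OX1] means: aliphatic oxygen with one total connection — typically a carbonyl =O or an oxide.
Check the 21 heavy atoms by environment: 9× C (X4) → no; 5× C (X3) → no; 1× N (X3) → no; 3× O (X1) → match; 2× O (X2) → no; 1× Br (X1) → no.
That gives 3 matching atoms.

3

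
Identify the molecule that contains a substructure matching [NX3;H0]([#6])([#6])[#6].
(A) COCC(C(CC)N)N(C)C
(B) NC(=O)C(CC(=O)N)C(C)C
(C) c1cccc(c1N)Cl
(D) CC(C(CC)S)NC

A

[NX3;H0]([#6])([#6])[#6] describes a trivalent nitrogen with no H, bonded to three carbons (a tertiary amine).
(A) contains a dimethylamino group (-N(CH3)2), which satisfies every atom and bond constraint.
(B) has a primary amide (-C(=O)NH2) but the amide nitrogen has H2 and only one carbon neighbour.
(C) has a primary amino group (-NH2) but the nitrogen has H2, not H0 with three carbons.
(D) has an N-methylamino group (-NHCH3) but the nitrogen still has one H (H1), not H0.
So the answer is (A).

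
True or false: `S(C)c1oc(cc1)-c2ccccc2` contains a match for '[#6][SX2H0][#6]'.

The pattern [#6][SX2H0][#6] describes an aliphatic sulfur bridging two carbons with no H on the sulfur — a thioether.
The molecule carries a methylthio ether (-SCH3), whose atoms satisfy every constraint of the query, so the pattern matches.

True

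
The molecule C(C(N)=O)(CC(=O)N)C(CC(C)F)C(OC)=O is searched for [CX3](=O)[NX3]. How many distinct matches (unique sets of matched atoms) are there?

[CX3](=O)[NX3] is the SMARTS for an amide: a carbonyl carbon bonded to a trivalent nitrogen.
The molecule carries 2 separate instances of a primary amide (-C(=O)NH2) meeting every constraint; each maps to a distinct set of atoms, giving 2 matches.

2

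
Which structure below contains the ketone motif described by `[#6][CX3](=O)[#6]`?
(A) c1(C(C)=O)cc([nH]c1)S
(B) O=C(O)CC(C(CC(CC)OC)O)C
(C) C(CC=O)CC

[#6][CX3](=O)[#6] describes a carbonyl carbon (no H) flanked by two carbons (a ketone).
(A) contains an acetyl/ketone group (-C(=O)CH3), which satisfies every atom and bond constraint.
(B) has a carboxylic acid group (-C(=O)OH) but one neighbour of the carbonyl carbon is O, not C.
(C) has an aldehyde (-CHO) but the carbonyl carbon has H1, so it is not flanked by two carbons.
So the answer is (A).

A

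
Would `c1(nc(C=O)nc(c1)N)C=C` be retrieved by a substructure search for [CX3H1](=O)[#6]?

Yes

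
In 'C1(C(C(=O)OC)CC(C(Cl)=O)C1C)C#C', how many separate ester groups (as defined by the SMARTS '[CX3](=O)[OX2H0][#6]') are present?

1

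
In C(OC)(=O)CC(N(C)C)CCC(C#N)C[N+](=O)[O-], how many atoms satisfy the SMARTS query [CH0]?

2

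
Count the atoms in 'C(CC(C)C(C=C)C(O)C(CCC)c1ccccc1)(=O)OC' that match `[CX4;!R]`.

10

The query [CX4;!R] means: aliphatic carbon with four total connections, not in a ring.
Check the 22 heavy atoms by environment: 10× C (X4, acyclic) → match; 6× c (aromatic, X3, in 6-ring) → no; 2× O (X2, acyclic) → no; 3× C (X3, acyclic) → no; 1× O (X1, acyclic) → no.
That gives 10 matching atoms.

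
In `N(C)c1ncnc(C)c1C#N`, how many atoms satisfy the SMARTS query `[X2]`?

3

Check the 11 heavy atoms by environment: 2× n (aromatic, X2) → match; 4× c (aromatic, X3) → no; 1× C (X2) → match; 1× N (X1) → no; 2× C (X4) → no; 1× N (X3) → no.
Summing the matching environments: 2 + 1 = 3 matching atoms.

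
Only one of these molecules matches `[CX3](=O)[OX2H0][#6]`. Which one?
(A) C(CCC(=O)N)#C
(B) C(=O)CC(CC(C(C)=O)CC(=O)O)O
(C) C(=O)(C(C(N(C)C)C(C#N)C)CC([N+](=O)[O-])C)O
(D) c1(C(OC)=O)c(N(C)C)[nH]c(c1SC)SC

D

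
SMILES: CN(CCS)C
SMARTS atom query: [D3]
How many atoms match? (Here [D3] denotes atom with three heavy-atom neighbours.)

1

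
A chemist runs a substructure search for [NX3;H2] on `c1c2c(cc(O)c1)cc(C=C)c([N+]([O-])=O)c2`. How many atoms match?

0

The query [NX3;H2] means: aliphatic N with 3 total connections, two of them H — an -NH2 nitrogen (amine or amide).
Check the 16 heavy atoms by environment: 5× c (aromatic, H0, X3) → no; 5× c (aromatic, H1, X3) → no; 1× N (charge +1, H0, X3) → no; 1× O (charge -1, H0, X1) → no; 1× O (H0, X1) → no; 1× O (H1, X2) → no; 1× C (H1, X3) → no; 1× C (H2, X3) → no.
No environment satisfies the query, so 0 matching atoms.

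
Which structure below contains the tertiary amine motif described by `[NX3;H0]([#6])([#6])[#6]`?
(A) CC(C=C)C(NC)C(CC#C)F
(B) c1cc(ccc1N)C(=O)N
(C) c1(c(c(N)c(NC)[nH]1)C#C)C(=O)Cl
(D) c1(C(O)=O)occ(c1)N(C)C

[NX3;H0]([#6])([#6])[#6] describes a trivalent nitrogen with no H, bonded to three carbons (a tertiary amine).
(A) has an N-methylamino group (-NHCH3) but the nitrogen still has one H (H1), not H0.
(B) has a primary amino group (-NH2) but the nitrogen has H2, not H0 with three carbons.
(C) has a primary amino group (-NH2) but the nitrogen has H2, not H0 with three carbons.
(D) contains a dimethylamino group (-N(CH3)2), which satisfies every atom and bond constraint.
So the answer is (D).

D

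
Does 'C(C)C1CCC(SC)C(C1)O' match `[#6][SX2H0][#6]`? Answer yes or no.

Yes

The pattern [#6][SX2H0][#6] describes an aliphatic sulfur bridging two carbons with no H on the sulfur — a thioether.
The molecule carries a methylthio ether (-SCH3), whose atoms satisfy every constraint of the query, so the pattern matches.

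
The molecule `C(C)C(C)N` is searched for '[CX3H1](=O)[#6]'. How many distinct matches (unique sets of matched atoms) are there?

0

[CX3H1](=O)[#6] is the SMARTS for an aldehyde: an sp2 carbon with one H, double-bonded to O and single-bonded to carbon.
No fragment in the molecule satisfies every constraint, giving 0 matches.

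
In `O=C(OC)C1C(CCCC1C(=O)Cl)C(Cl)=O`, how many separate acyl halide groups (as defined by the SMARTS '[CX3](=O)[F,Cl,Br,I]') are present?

2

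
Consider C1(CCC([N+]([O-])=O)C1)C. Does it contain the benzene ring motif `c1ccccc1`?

No

The pattern c1ccccc1 describes six aromatic carbons in a ring — a benzene ring.
The closest candidate here is a methyl group (-CH3), but no six-membered all-carbon aromatic ring is present. No other fragment satisfies the full query, so there is no match.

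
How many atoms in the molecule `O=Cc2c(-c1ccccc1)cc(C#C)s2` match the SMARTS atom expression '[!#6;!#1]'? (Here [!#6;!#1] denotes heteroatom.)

Check the 15 heavy atoms by environment: 1× s (aromatic) → match; 10× c (aromatic) → no; 3× C → no; 1× O → match.
Summing the matching environments: 1 + 1 = 2 matching atoms.

2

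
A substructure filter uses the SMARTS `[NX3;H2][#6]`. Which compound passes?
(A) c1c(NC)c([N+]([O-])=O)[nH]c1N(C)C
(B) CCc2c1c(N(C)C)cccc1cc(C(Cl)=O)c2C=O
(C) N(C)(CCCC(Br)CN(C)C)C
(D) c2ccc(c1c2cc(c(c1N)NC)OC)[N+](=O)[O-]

D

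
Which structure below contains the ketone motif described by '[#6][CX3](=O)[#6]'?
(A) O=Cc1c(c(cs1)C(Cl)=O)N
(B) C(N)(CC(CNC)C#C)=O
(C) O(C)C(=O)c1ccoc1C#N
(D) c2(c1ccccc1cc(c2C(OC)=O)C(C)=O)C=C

D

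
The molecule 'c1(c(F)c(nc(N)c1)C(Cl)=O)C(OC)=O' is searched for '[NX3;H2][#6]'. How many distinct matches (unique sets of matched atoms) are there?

1

[NX3;H2][#6] is the SMARTS for a primary amine: a trivalent nitrogen with two H attached to carbon.
Exactly one fragment in the molecule meets all constraints, giving 1 match.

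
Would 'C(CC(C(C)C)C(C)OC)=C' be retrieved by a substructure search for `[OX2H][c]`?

No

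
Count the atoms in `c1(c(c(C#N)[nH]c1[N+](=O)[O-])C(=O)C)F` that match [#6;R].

The query [#6;R] means: carbon that is part of a ring.
Check the 14 heavy atoms by environment: 1× n (aromatic, in 5-ring) → no; 4× c (aromatic, in 5-ring) → match; 1× N (charge +1, acyclic) → no; 1× O (charge -1, acyclic) → no; 2× O (acyclic) → no; 3× C (acyclic) → no; 1× N (acyclic) → no; 1× F (acyclic) → no.
That gives 4 matching atoms.

4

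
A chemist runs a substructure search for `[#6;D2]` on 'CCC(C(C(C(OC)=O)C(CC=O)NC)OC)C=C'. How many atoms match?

The query [#6;D2] means: any carbon bonded to exactly two heavy atoms.
Check the 19 heavy atoms by environment: 4× C (D2) → match; 5× C (D3) → no; 1× N (D2) → no; 5× C (D1) → no; 2× O (D2) → no; 2× O (D1) → no.
That gives 4 matching atoms.

4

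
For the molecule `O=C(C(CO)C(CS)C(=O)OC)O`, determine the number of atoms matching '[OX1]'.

2

The query [OX1] means: aliphatic oxygen with one total connection — typically a carbonyl =O or an oxide.
Check the 13 heavy atoms by environment: 5× C (X4) → no; 1× S (X2) → no; 2× C (X3) → no; 2× O (X1) → match; 3× O (X2) → no.
That gives 2 matching atoms.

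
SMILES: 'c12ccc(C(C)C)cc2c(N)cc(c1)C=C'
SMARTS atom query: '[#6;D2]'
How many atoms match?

The query [#6;D2] means: any carbon bonded to exactly two heavy atoms.
Check the 16 heavy atoms by environment: 5× c (aromatic, D3) → no; 5× c (aromatic, D2) → match; 1× N (D1) → no; 1× C (D3) → no; 3× C (D1) → no; 1× C (D2) → match.
Summing the matching environments: 5 + 1 = 6 matching atoms.

6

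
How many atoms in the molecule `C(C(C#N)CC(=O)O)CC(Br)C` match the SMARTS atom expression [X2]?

2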